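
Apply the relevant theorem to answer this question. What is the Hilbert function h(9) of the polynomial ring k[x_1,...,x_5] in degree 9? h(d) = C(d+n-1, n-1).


The Hilbert function for the polynomial ring in 5 variables is:
h(d) = C(d+n-1, n-1)
h(9) = C(9+5-1, 5-1) = C(13, 4)
= 13! / (4! * 9!)
= 715

715


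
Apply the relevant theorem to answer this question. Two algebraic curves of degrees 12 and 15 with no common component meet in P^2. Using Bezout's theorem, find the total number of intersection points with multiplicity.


Bezout's theorem states the intersection count equals the product of degrees.
Intersection count = 12 * 15 = 180

180


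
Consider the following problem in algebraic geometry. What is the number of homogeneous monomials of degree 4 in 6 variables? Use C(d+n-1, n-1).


The number of degree-4 monomials in 6 variables is C(d+n-1, n-1).
= C(4+6-1, 6-1) = C(9, 5)
= 126

126


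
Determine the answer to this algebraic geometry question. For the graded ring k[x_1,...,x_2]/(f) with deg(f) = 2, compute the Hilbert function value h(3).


For R = k[x_1,...,x_n]/(f) with f homogeneous of degree e:
The Hilbert series is (1 - t^e)/(1 - t)^n.
So h(d) = C(d+n-1, n-1) - C(d-e+n-1, n-1) for d >= e.
With n=2, e=2, d=3:
C(3+2-1, 2-1) = C(4, 1) = 4
C(3-2+2-1, 2-1) = C(2, 1) = 2
h(3) = 4 - 2 = 2

2


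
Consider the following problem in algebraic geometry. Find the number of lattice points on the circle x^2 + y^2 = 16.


Systematically check integer values of x where x^2 <= 16.
For each valid x, check if 16 - x^2 is a perfect square.
x=0: 16 - 0 = 16, sqrt = 4 (valid)
x=4: 16 - 16 = 0, sqrt = 0 (valid)
Total integer solutions found: 4

4


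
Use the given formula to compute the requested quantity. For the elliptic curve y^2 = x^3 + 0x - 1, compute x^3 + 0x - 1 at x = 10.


Compute x^3 + 0x - 1 at x = 10:
x^3 = 10^3 = 1000
0*x = 0*10 = 0
Sum: 1000 + 0 - 1 = 999

999


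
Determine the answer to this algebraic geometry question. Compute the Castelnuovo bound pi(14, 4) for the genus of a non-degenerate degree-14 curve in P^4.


Castelnuovo's bound: write d - 1 = m(r-1) + epsilon with 0 <= epsilon < r-1.
d - 1 = 14 - 1 = 13
r - 1 = 4 - 1 = 3
13 = 4*3 + 1, so m = 4, epsilon = 1
pi(d, r) = m(m-1)(r-1)/2 + m*epsilon
= 4*3*3/2 + 4*1
= 36/2 + 4
= 18 + 4 = 22

22


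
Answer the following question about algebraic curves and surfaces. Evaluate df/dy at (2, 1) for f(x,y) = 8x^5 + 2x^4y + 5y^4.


df/dy = 2*x^4 + 4*5*y^3
At (2,1): 2*2^4 + 4*5*1^3
= 32 + 20
= 52

52


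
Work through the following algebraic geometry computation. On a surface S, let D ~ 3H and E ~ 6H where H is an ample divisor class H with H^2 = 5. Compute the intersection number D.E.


Using bilinearity of the intersection pairing on a surface S:
(aH).(bH) = ab * (H.H)
We have H^2 = 5.
D.E = (3H).(6H) = 3*6*5
= 18*5
= 90

90


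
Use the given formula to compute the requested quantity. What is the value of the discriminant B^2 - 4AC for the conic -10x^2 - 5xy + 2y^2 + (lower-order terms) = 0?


The discriminant of a conic Ax^2 + Bxy + Cy^2 + ... = 0 is B^2 - 4AC.
B^2 = (-5)^2 = 25
4AC = 4*(-10)*2 = -80
Discriminant = 25 + 80 = 105

105


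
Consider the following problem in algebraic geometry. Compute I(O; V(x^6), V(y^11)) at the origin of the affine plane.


The intersection multiplicity of V(x^a) and V(y^b) at the origin is:
I(O; V(x^6), V(y^11)) = dim_k(k[x,y]/(x^6, y^11))
A basis for k[x,y]/(x^6, y^11) is the set of monomials x^i * y^j
where 0 <= i < 6 and 0 <= j < 11.
The number of such monomials is 6 * 11 = 66

66


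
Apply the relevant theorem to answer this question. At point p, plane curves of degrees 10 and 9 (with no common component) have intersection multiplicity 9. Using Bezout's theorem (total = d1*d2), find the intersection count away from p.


By Bezout's theorem, the total intersection number is d1 * d2.
Total = 10 * 9 = 90
Intersection multiplicity at p = 9
Remaining intersections = 90 - 9 = 81

81


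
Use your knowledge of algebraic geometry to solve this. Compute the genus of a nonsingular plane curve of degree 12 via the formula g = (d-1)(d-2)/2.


Using the genus formula for smooth plane curves:
g = (d-1)(d-2)/2
g = (12-1)(12-2)/2
g = 11*10/2
g = 110/2 = 55

55


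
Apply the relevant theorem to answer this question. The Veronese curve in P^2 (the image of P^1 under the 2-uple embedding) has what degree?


The rational normal curve in P^2 is the image of P^1 under the 2-uple Veronese.
A general hyperplane in P^2 pulls back to a degree-2 form on P^1, which has 2 zeros,
so the curve meets a general hyperplane in 2 points. Degree = 2.

2


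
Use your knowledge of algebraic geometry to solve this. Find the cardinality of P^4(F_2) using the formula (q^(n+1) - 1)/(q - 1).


P^4(F_2) has (q^(n+1) - 1)/(q - 1) points.
= 2^4 + 2^3 + 2^2 + 2^1 + 2^0
= 16 + 8 + 4 + 2 + 1
= 31

31


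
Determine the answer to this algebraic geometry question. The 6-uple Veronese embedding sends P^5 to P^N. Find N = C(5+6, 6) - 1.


The Veronese embedding v_d: P^n -> P^N maps each point to all
degree-d monomials in n+1 homogeneous coordinates.
N = C(n+d, d) - 1
N = C(5+6, 6) - 1
N = C(11, 6) - 1
C(11, 6) = 462
N = 462 - 1 = 461

461


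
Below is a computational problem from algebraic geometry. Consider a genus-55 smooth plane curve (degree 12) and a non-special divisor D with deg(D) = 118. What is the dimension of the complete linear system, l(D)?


First, compute the genus of a smooth plane curve of degree 12:
g = (d-1)(d-2)/2 = (12-1)(12-2)/2 = 55
For a non-special divisor D (i.e., h^1(D) = 0), Riemann-Roch gives:
l(D) = deg(D) - g + 1
Since deg(D) = 118 >= 2g - 1 = 109, D is non-special.
l(D) = 118 - 55 + 1 = 64

64


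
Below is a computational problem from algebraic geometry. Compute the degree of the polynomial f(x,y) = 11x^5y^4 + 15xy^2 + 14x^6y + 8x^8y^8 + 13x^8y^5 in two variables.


Examine each term for its total degree (sum of exponents).
  Term '11x^5y^4' has total degree 5+4 = 9.
  Term '15xy^2' has total degree 1+2 = 3.
  Term '14x^6y' has total degree 6+1 = 7.
  Term '8x^8y^8' has total degree 8+8 = 16.
  Term '13x^8y^5' has total degree 8+5 = 13.
The maximum total degree among all terms is 16.

16


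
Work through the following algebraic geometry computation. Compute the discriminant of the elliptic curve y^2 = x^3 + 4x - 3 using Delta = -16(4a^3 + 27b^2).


Compute each component:
4a^3 = 4*4^3 = 4*64 = 256
27b^2 = 27*(-3)^2 = 27*9 = 243
4a^3 + 27b^2 = 256 + 243 = 499
Delta = -16*499 = -7984

-7984


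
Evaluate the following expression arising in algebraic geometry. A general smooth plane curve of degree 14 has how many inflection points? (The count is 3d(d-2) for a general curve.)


For a general smooth plane curve C of degree d, the inflection points are
the intersection of C with its Hessian curve, which has degree 3(d-2).
By Bezout, the total intersection number is d * 3(d-2) = 14 * 36 = 504.
For a general curve every flex is ordinary, so each contributes
multiplicity 1 to C·Hess(C), and the number of distinct inflection
points is 3d(d-2).
Inflection points = 3*14*(14-2) = 3*14*12 = 504

504


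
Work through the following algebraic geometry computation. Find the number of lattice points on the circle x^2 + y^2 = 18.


Systematically check integer values of x where x^2 <= 18.
For each valid x, check if 18 - x^2 is a perfect square.
x=3: 18 - 9 = 9, sqrt = 3 (valid)
Total integer solutions found: 4

4


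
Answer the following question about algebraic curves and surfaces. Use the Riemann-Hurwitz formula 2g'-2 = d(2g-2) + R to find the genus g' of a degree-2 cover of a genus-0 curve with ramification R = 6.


Riemann-Hurwitz formula: 2g' - 2 = d(2g - 2) + R
Given: d = 2, g = 0, R = 6
2g' - 2 = 2*(2*0 - 2) + 6
2g' - 2 = 2*(-2) + 6
2g' - 2 = -4 + 6 = 2
2g' = 4
g' = 2

2


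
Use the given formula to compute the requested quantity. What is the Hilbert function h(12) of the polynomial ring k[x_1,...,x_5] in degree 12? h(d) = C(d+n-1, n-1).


The Hilbert function for the polynomial ring in 5 variables is:
h(d) = C(d+n-1, n-1)
h(12) = C(12+5-1, 5-1) = C(16, 4)
= 16! / (4! * 12!)
= 1820

1820


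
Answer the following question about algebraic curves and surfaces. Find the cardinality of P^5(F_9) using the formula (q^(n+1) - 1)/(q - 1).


P^5(F_9) has (q^(n+1) - 1)/(q - 1) points.
= 9^5 + 9^4 + 9^3 + 9^2 + 9^1 + 9^0
= 59049 + 6561 + 729 + 81 + 9 + 1
= 66430

66430


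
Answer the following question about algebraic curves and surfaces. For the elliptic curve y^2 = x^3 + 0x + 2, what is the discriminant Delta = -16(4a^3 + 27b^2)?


Compute each component:
4a^3 = 4*0^3 = 4*0 = 0
27b^2 = 27*2^2 = 27*4 = 108
4a^3 + 27b^2 = 0 + 108 = 108
Delta = -16*108 = -1728

-1728


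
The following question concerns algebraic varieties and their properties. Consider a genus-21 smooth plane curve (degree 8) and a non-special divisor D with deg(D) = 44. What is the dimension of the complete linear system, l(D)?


First, compute the genus of a smooth plane curve of degree 8:
g = (d-1)(d-2)/2 = (8-1)(8-2)/2 = 21
For a non-special divisor D (i.e., h^1(D) = 0), Riemann-Roch gives:
l(D) = deg(D) - g + 1
Since deg(D) = 44 >= 2g - 1 = 41, D is non-special.
l(D) = 44 - 21 + 1 = 24

24


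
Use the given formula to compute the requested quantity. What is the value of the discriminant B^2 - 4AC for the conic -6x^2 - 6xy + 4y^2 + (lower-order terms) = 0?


The discriminant of a conic Ax^2 + Bxy + Cy^2 + ... = 0 is B^2 - 4AC.
B^2 = (-6)^2 = 36
4AC = 4*(-6)*4 = -96
Discriminant = 36 + 96 = 132

132


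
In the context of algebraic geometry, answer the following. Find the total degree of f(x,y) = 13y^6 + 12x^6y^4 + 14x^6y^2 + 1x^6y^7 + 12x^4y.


Examine each term for its total degree (sum of exponents).
  Term '13y^6' has total degree 0+6 = 6.
  Term '12x^6y^4' has total degree 6+4 = 10.
  Term '14x^6y^2' has total degree 6+2 = 8.
  Term '1x^6y^7' has total degree 6+7 = 13.
  Term '12x^4y' has total degree 4+1 = 5.
The maximum total degree among all terms is 13.

13


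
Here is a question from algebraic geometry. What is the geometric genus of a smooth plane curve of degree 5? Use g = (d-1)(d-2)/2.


Using the genus formula for smooth plane curves:
g = (d-1)(d-2)/2
g = (5-1)(5-2)/2
g = 4*3/2
g = 12/2 = 6

6


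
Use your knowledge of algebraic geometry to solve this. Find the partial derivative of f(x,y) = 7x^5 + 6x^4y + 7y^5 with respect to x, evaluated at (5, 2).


df/dx = 5*7*x^4 + 4*6*x^3*y
At (5,2): 5*7*5^4 + 4*6*5^3*2
= 21875 + 6000
= 27875

27875


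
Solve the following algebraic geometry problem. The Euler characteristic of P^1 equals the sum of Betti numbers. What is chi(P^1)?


The complex projective space P^1 has one cell in each even real dimension 0, 2, ..., 2.
The cohomology groups are H^{2k}(P^1) = Z for k = 0,...,1, and 0 otherwise.
Euler characteristic = sum of Betti numbers = 1 per even-dimensional cohomology group.
chi(P^1) = 1 + 1 = 2

2


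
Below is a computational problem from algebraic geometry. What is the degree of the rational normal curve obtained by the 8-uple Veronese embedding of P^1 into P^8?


The rational normal curve in P^8 is the image of P^1 under the 8-uple Veronese.
A general hyperplane in P^8 pulls back to a degree-8 form on P^1, which has 8 zeros,
so the curve meets a general hyperplane in 8 points. Degree = 8.

8


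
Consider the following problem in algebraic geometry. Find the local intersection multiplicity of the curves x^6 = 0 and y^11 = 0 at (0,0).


The intersection multiplicity of V(x^a) and V(y^b) at the origin is:
I(O; V(x^6), V(y^11)) = dim_k(k[x,y]/(x^6, y^11))
A basis for k[x,y]/(x^6, y^11) is the set of monomials x^i * y^j
where 0 <= i < 6 and 0 <= j < 11.
The number of such monomials is 6 * 11 = 66

66


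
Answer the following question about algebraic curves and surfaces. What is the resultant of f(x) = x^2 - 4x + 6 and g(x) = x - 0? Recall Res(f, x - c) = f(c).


For Res(f, x - c), we evaluate f at x = c.
f(0) = 0^2 - 4*0 + 6
= 0 + 0 + 6
= 0 + 6 = 6
Res(f, g) = 6

6


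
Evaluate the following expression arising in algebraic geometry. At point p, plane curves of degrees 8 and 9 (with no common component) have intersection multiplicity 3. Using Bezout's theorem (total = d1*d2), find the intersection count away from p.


By Bezout's theorem, the total intersection number is d1 * d2.
Total = 8 * 9 = 72
Intersection multiplicity at p = 3
Remaining intersections = 72 - 3 = 69

69


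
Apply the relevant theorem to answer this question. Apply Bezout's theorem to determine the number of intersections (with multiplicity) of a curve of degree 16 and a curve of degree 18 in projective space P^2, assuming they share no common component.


Bezout's theorem states the intersection count equals the product of degrees.
Intersection count = 16 * 18 = 288

288


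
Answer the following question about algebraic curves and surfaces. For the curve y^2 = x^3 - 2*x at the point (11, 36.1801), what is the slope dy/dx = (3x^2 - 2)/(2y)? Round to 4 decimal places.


Using implicit differentiation of y^2 = x^3 - 2*x:
2y * dy/dx = 3x^2 - 2
dy/dx = (3x^2 - 2)/(2y)
Numerator: 3*11^2 - 2 = 361
Denominator: 2*36.1801 = 72.3602
dy/dx = 361/72.3602 = 4.9889

4.9889


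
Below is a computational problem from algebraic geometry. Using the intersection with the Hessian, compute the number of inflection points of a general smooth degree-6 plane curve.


For a general smooth plane curve C of degree d, the inflection points are
the intersection of C with its Hessian curve, which has degree 3(d-2).
By Bezout, the total intersection number is d * 3(d-2) = 6 * 12 = 72.
For a general curve every flex is ordinary, so each contributes
multiplicity 1 to C·Hess(C), and the number of distinct inflection
points is 3d(d-2).
Inflection points = 3*6*(6-2) = 3*6*4 = 72

72


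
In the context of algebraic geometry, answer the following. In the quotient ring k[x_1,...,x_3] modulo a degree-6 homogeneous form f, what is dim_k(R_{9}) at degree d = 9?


For R = k[x_1,...,x_n]/(f) with f homogeneous of degree e:
The Hilbert series is (1 - t^e)/(1 - t)^n.
So h(d) = C(d+n-1, n-1) - C(d-e+n-1, n-1) for d >= e.
With n=3, e=6, d=9:
C(9+3-1, 3-1) = C(11, 2) = 55
C(9-6+3-1, 3-1) = C(5, 2) = 10
h(9) = 55 - 10 = 45

45


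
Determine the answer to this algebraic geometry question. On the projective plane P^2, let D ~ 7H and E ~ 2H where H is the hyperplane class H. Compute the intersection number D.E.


Using bilinearity of the intersection pairing on the projective plane P^2:
(aH).(bH) = ab * (H.H)
We have H^2 = 1 (Bezout).
D.E = (7H).(2H) = 7*2*1
= 14*1
= 14

14


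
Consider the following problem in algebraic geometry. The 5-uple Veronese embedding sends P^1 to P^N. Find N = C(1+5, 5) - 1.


The Veronese embedding v_d: P^n -> P^N maps each point to all
degree-d monomials in n+1 homogeneous coordinates.
N = C(n+d, d) - 1
N = C(1+5, 5) - 1
N = C(6, 5) - 1
C(6, 5) = 6
N = 6 - 1 = 5

5


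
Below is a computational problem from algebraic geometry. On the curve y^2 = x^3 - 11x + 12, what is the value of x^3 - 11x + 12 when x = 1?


Compute x^3 - 11x + 12 at x = 1:
x^3 = 1^3 = 1
(-11)*x = (-11)*1 = -11
Sum: 1 - 11 + 12 = 2

2


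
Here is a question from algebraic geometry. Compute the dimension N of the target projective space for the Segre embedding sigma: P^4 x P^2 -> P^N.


The Segre embedding maps P^m x P^n into P^N via
all products of coordinates from each factor.
N = (m+1)(n+1) - 1
N = (4+1)(2+1) - 1
N = 5*3 - 1
N = 15 - 1 = 14

14


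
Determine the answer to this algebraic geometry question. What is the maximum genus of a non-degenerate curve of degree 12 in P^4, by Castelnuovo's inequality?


Castelnuovo's bound: write d - 1 = m(r-1) + epsilon with 0 <= epsilon < r-1.
d - 1 = 12 - 1 = 11
r - 1 = 4 - 1 = 3
11 = 3*3 + 2, so m = 3, epsilon = 2
pi(d, r) = m(m-1)(r-1)/2 + m*epsilon
= 3*2*3/2 + 3*2
= 18/2 + 6
= 9 + 6 = 15

15


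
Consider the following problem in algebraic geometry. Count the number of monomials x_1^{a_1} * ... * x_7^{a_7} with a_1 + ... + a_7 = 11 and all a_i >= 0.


The number of degree-11 monomials in 7 variables is C(d+n-1, n-1).
= C(11+7-1, 7-1) = C(17, 6)
= 12376

12376


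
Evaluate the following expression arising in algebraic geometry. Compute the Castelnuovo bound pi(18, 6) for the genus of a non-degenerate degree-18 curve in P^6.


Castelnuovo's bound: write d - 1 = m(r-1) + epsilon with 0 <= epsilon < r-1.
d - 1 = 18 - 1 = 17
r - 1 = 6 - 1 = 5
17 = 3*5 + 2, so m = 3, epsilon = 2
pi(d, r) = m(m-1)(r-1)/2 + m*epsilon
= 3*2*5/2 + 3*2
= 30/2 + 6
= 15 + 6 = 21

21


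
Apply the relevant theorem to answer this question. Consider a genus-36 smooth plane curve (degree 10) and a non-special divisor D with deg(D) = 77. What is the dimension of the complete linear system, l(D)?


First, compute the genus of a smooth plane curve of degree 10:
g = (d-1)(d-2)/2 = (10-1)(10-2)/2 = 36
For a non-special divisor D (i.e., h^1(D) = 0), Riemann-Roch gives:
l(D) = deg(D) - g + 1
Since deg(D) = 77 >= 2g - 1 = 71, D is non-special.
l(D) = 77 - 36 + 1 = 42

42


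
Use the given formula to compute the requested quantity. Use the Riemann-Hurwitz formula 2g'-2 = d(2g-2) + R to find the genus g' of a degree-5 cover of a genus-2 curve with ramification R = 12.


Riemann-Hurwitz formula: 2g' - 2 = d(2g - 2) + R
Given: d = 5, g = 2, R = 12
2g' - 2 = 5*(2*2 - 2) + 12
2g' - 2 = 5*2 + 12
2g' - 2 = 10 + 12 = 22
2g' = 24
g' = 12

12


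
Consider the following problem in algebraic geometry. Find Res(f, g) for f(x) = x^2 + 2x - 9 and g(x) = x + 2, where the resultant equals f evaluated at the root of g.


For Res(f, x - c), we evaluate f at x = c.
f(-2) = (-2)^2 + 2*(-2) - 9
= 4 - 4 - 9
= 0 - 9 = -9
Res(f, g) = -9

-9


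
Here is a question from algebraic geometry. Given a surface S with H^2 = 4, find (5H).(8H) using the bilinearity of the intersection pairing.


Using bilinearity of the intersection pairing on a surface S:
(aH).(bH) = ab * (H.H)
We have H^2 = 4.
D.E = (5H).(8H) = 5*8*4
= 40*4
= 160

160


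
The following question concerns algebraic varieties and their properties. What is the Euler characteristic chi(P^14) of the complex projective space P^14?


The complex projective space P^14 has one cell in each even real dimension 0, 2, ..., 28.
The cohomology groups are H^{2k}(P^14) = Z for k = 0,...,14, and 0 otherwise.
Euler characteristic = sum of Betti numbers = 1 per even-dimensional cohomology group.
chi(P^14) = 14 + 1 = 15

15


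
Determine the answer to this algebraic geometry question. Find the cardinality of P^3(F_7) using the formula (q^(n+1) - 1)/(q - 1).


P^3(F_7) has (q^(n+1) - 1)/(q - 1) points.
= 7^3 + 7^2 + 7^1 + 7^0
= 343 + 49 + 7 + 1
= 400

400


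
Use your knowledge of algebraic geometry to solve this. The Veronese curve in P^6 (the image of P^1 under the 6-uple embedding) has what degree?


The rational normal curve in P^6 is the image of P^1 under the 6-uple Veronese.
A general hyperplane in P^6 pulls back to a degree-6 form on P^1, which has 6 zeros,
so the curve meets a general hyperplane in 6 points. Degree = 6.

6


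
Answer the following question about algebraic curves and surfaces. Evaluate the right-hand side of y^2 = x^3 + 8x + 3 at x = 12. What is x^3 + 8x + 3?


Compute x^3 + 8x + 3 at x = 12:
x^3 = 12^3 = 1728
8*x = 8*12 = 96
Sum: 1728 + 96 + 3 = 1827

1827


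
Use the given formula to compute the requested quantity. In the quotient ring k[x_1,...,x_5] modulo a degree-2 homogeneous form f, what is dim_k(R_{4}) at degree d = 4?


For R = k[x_1,...,x_n]/(f) with f homogeneous of degree e:
The Hilbert series is (1 - t^e)/(1 - t)^n.
So h(d) = C(d+n-1, n-1) - C(d-e+n-1, n-1) for d >= e.
With n=5, e=2, d=4:
C(4+5-1, 5-1) = C(8, 4) = 70
C(4-2+5-1, 5-1) = C(6, 4) = 15
h(4) = 70 - 15 = 55

55


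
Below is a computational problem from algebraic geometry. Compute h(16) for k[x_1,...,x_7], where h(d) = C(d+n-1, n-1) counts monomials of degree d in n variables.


The Hilbert function for the polynomial ring in 7 variables is:
h(d) = C(d+n-1, n-1)
h(16) = C(16+7-1, 7-1) = C(22, 6)
= 22! / (6! * 16!)
= 74613

74613


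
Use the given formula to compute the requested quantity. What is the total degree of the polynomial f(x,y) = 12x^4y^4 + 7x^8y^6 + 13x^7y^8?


Examine each term for its total degree (sum of exponents).
  Term '12x^4y^4' has total degree 4+4 = 8.
  Term '7x^8y^6' has total degree 8+6 = 14.
  Term '13x^7y^8' has total degree 7+8 = 15.
The maximum total degree among all terms is 15.

15


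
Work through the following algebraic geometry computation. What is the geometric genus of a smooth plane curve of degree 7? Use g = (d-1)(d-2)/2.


Using the genus formula for smooth plane curves:
g = (d-1)(d-2)/2
g = (7-1)(7-2)/2
g = 6*5/2
g = 30/2 = 15

15


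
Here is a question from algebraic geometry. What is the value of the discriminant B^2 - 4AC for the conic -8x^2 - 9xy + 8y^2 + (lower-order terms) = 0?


The discriminant of a conic Ax^2 + Bxy + Cy^2 + ... = 0 is B^2 - 4AC.
B^2 = (-9)^2 = 81
4AC = 4*(-8)*8 = -256
Discriminant = 81 + 256 = 337

337


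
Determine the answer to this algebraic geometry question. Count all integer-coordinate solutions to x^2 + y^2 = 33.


Systematically check integer values of x where x^2 <= 33.
For each valid x, check if 33 - x^2 is a perfect square.
Total integer solutions found: 0

0


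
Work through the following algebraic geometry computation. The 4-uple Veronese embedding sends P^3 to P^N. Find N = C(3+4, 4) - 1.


The Veronese embedding v_d: P^n -> P^N maps each point to all
degree-d monomials in n+1 homogeneous coordinates.
N = C(n+d, d) - 1
N = C(3+4, 4) - 1
N = C(7, 4) - 1
C(7, 4) = 35
N = 35 - 1 = 34

34


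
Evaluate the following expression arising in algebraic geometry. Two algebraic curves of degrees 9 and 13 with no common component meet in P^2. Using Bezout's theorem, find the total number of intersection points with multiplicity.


Bezout's theorem states the intersection count equals the product of degrees.
Intersection count = 9 * 13 = 117

117


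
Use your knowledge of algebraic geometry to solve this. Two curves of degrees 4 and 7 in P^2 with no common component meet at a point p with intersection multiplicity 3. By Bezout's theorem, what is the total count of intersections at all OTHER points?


By Bezout's theorem, the total intersection number is d1 * d2.
Total = 4 * 7 = 28
Intersection multiplicity at p = 3
Remaining intersections = 28 - 3 = 25

25


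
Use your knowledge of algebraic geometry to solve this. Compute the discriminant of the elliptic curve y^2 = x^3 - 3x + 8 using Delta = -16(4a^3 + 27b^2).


Compute each component:
4a^3 = 4*(-3)^3 = 4*(-27) = -108
27b^2 = 27*8^2 = 27*64 = 1728
4a^3 + 27b^2 = -108 + 1728 = 1620
Delta = -16*1620 = -25920

-25920


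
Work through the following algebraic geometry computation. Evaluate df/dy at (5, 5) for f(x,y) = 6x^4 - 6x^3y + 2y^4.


df/dy = (-6)*x^3 + 4*2*y^3
At (5,5): (-6)*5^3 + 4*2*5^3
= -750 + 1000
= 250

250


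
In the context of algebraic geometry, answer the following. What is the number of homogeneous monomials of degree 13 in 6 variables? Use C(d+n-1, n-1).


The number of degree-13 monomials in 6 variables is C(d+n-1, n-1).
= C(13+6-1, 6-1) = C(18, 5)
= 8568

8568


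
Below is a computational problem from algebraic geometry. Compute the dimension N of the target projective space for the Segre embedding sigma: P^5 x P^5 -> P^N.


The Segre embedding maps P^m x P^n into P^N via
all products of coordinates from each factor.
N = (m+1)(n+1) - 1
N = (5+1)(5+1) - 1
N = 6*6 - 1
N = 36 - 1 = 35

35


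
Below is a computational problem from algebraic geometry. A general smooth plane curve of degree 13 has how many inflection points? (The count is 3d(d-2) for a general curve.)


For a general smooth plane curve C of degree d, the inflection points are
the intersection of C with its Hessian curve, which has degree 3(d-2).
By Bezout, the total intersection number is d * 3(d-2) = 13 * 33 = 429.
For a general curve every flex is ordinary, so each contributes
multiplicity 1 to C·Hess(C), and the number of distinct inflection
points is 3d(d-2).
Inflection points = 3*13*(13-2) = 3*13*11 = 429

429


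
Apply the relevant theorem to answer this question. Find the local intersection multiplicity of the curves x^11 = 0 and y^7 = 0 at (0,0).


The intersection multiplicity of V(x^a) and V(y^b) at the origin is:
I(O; V(x^11), V(y^7)) = dim_k(k[x,y]/(x^11, y^7))
A basis for k[x,y]/(x^11, y^7) is the set of monomials x^i * y^j
where 0 <= i < 11 and 0 <= j < 7.
The number of such monomials is 11 * 7 = 77

77


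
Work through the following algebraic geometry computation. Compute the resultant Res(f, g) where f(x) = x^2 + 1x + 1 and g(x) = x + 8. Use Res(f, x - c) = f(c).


For Res(f, x - c), we evaluate f at x = c.
f(-8) = (-8)^2 + 1*(-8) + 1
= 64 - 8 + 1
= 56 + 1 = 57
Res(f, g) = 57

57


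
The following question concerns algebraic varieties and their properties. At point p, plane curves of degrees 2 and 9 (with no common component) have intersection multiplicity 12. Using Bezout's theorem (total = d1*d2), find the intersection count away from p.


By Bezout's theorem, the total intersection number is d1 * d2.
Total = 2 * 9 = 18
Intersection multiplicity at p = 12
Remaining intersections = 18 - 12 = 6

6


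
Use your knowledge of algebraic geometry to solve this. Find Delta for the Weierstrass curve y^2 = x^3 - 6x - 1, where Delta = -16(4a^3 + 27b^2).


Compute each component:
4a^3 = 4*(-6)^3 = 4*(-216) = -864
27b^2 = 27*(-1)^2 = 27*1 = 27
4a^3 + 27b^2 = -864 + 27 = -837
Delta = -16*(-837) = 13392

13392


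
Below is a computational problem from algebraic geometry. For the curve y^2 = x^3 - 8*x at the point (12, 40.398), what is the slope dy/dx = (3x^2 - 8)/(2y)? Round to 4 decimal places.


Using implicit differentiation of y^2 = x^3 - 8*x:
2y * dy/dx = 3x^2 - 8
dy/dx = (3x^2 - 8)/(2y)
Numerator: 3*12^2 - 8 = 424
Denominator: 2*40.398 = 80.796
dy/dx = 424/80.796 = 5.2478

5.2478


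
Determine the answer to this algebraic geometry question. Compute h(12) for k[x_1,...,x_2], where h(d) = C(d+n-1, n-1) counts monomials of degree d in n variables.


The Hilbert function for the polynomial ring in 2 variables is:
h(d) = C(d+n-1, n-1)
h(12) = C(12+2-1, 2-1) = C(13, 1)
= 13! / (1! * 12!)
= 13

13


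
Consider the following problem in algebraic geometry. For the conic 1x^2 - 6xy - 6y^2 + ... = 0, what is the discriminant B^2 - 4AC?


The discriminant of a conic Ax^2 + Bxy + Cy^2 + ... = 0 is B^2 - 4AC.
B^2 = (-6)^2 = 36
4AC = 4*1*(-6) = -24
Discriminant = 36 + 24 = 60

60


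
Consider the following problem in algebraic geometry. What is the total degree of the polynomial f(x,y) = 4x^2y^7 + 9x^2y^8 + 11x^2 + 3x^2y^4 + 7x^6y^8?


Examine each term for its total degree (sum of exponents).
  Term '4x^2y^7' has total degree 2+7 = 9.
  Term '9x^2y^8' has total degree 2+8 = 10.
  Term '11x^2' has total degree 2+0 = 2.
  Term '3x^2y^4' has total degree 2+4 = 6.
  Term '7x^6y^8' has total degree 6+8 = 14.
The maximum total degree among all terms is 14.

14


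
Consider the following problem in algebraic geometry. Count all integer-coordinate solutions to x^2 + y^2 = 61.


Systematically check integer values of x where x^2 <= 61.
For each valid x, check if 61 - x^2 is a perfect square.
x=5: 61 - 25 = 36, sqrt = 6 (valid)
x=6: 61 - 36 = 25, sqrt = 5 (valid)
Total integer solutions found: 8

8


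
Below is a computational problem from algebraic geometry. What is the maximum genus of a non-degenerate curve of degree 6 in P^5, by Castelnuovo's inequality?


Castelnuovo's bound: write d - 1 = m(r-1) + epsilon with 0 <= epsilon < r-1.
d - 1 = 6 - 1 = 5
r - 1 = 5 - 1 = 4
5 = 1*4 + 1, so m = 1, epsilon = 1
pi(d, r) = m(m-1)(r-1)/2 + m*epsilon
= 1*0*4/2 + 1*1
= 0/2 + 1
= 0 + 1 = 1

1


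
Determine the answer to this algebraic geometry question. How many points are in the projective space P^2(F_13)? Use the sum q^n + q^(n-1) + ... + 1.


P^2(F_13) has (q^(n+1) - 1)/(q - 1) points.
= 13^2 + 13^1 + 13^0
= 169 + 13 + 1
= 183

183


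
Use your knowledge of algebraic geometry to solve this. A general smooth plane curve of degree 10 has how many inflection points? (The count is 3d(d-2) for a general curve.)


For a general smooth plane curve C of degree d, the inflection points are
the intersection of C with its Hessian curve, which has degree 3(d-2).
By Bezout, the total intersection number is d * 3(d-2) = 10 * 24 = 240.
For a general curve every flex is ordinary, so each contributes
multiplicity 1 to C·Hess(C), and the number of distinct inflection
points is 3d(d-2).
Inflection points = 3*10*(10-2) = 3*10*8 = 240

240


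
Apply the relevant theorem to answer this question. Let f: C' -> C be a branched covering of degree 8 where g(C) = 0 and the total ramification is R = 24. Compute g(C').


Riemann-Hurwitz formula: 2g' - 2 = d(2g - 2) + R
Given: d = 8, g = 0, R = 24
2g' - 2 = 8*(2*0 - 2) + 24
2g' - 2 = 8*(-2) + 24
2g' - 2 = -16 + 24 = 8
2g' = 10
g' = 5

5


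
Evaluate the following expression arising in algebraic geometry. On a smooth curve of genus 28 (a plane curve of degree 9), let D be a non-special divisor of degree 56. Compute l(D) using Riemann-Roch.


First, compute the genus of a smooth plane curve of degree 9:
g = (d-1)(d-2)/2 = (9-1)(9-2)/2 = 28
For a non-special divisor D (i.e., h^1(D) = 0), Riemann-Roch gives:
l(D) = deg(D) - g + 1
Since deg(D) = 56 >= 2g - 1 = 55, D is non-special.
l(D) = 56 - 28 + 1 = 29

29


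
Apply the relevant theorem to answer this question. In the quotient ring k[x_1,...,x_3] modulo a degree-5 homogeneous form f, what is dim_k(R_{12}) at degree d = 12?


For R = k[x_1,...,x_n]/(f) with f homogeneous of degree e:
The Hilbert series is (1 - t^e)/(1 - t)^n.
So h(d) = C(d+n-1, n-1) - C(d-e+n-1, n-1) for d >= e.
With n=3, e=5, d=12:
C(12+3-1, 3-1) = C(14, 2) = 91
C(12-5+3-1, 3-1) = C(9, 2) = 36
h(12) = 91 - 36 = 55

55


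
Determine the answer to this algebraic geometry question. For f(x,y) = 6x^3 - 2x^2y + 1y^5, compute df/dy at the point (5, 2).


df/dy = (-2)*x^2 + 5*1*y^4
At (5,2): (-2)*5^2 + 5*1*2^4
= -50 + 80
= 30

30


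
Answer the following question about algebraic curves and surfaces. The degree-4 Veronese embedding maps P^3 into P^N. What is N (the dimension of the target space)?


The Veronese embedding v_d: P^n -> P^N maps each point to all
degree-d monomials in n+1 homogeneous coordinates.
N = C(n+d, d) - 1
N = C(3+4, 4) - 1
N = C(7, 4) - 1
C(7, 4) = 35
N = 35 - 1 = 34

34


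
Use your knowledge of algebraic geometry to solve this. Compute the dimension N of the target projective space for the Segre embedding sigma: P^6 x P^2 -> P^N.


The Segre embedding maps P^m x P^n into P^N via
all products of coordinates from each factor.
N = (m+1)(n+1) - 1
N = (6+1)(2+1) - 1
N = 7*3 - 1
N = 21 - 1 = 20

20


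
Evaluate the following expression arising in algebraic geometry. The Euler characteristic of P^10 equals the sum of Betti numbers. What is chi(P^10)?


The complex projective space P^10 has one cell in each even real dimension 0, 2, ..., 20.
The cohomology groups are H^{2k}(P^10) = Z for k = 0,...,10, and 0 otherwise.
Euler characteristic = sum of Betti numbers = 1 per even-dimensional cohomology group.
chi(P^10) = 10 + 1 = 11

11


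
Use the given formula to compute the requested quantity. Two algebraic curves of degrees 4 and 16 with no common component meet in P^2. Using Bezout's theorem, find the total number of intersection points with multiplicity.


Bezout's theorem states the intersection count equals the product of degrees.
Intersection count = 4 * 16 = 64

64


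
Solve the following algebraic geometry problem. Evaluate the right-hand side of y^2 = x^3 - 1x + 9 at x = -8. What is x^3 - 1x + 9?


Compute x^3 - 1x + 9 at x = -8:
x^3 = (-8)^3 = -512
(-1)*x = (-1)*(-8) = 8
Sum: -512 + 8 + 9 = -495

-495


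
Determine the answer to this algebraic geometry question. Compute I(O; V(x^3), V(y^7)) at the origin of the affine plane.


The intersection multiplicity of V(x^a) and V(y^b) at the origin is:
I(O; V(x^3), V(y^7)) = dim_k(k[x,y]/(x^3, y^7))
A basis for k[x,y]/(x^3, y^7) is the set of monomials x^i * y^j
where 0 <= i < 3 and 0 <= j < 7.
The number of such monomials is 3 * 7 = 21

21


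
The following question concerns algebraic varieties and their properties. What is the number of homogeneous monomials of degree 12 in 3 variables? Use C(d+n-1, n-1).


The number of degree-12 monomials in 3 variables is C(d+n-1, n-1).
= C(12+3-1, 3-1) = C(14, 2)
= 91

91


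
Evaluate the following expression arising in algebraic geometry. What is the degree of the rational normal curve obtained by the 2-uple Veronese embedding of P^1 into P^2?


The rational normal curve in P^2 is the image of P^1 under the 2-uple Veronese.
A general hyperplane in P^2 pulls back to a degree-2 form on P^1, which has 2 zeros,
so the curve meets a general hyperplane in 2 points. Degree = 2.

2


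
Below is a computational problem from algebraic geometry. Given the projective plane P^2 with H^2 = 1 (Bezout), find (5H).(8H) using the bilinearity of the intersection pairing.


Using bilinearity of the intersection pairing on the projective plane P^2:
(aH).(bH) = ab * (H.H)
We have H^2 = 1 (Bezout).
D.E = (5H).(8H) = 5*8*1
= 40*1
= 40

40


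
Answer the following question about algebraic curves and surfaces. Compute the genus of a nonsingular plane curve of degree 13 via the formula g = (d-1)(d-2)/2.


Using the genus formula for smooth plane curves:
g = (d-1)(d-2)/2
g = (13-1)(13-2)/2
g = 12*11/2
g = 132/2 = 66

66


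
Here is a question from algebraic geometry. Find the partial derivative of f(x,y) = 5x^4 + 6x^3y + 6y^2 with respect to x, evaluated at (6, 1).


df/dx = 4*5*x^3 + 3*6*x^2*y
At (6,1): 4*5*6^3 + 3*6*6^2*1
= 4320 + 648
= 4968

4968


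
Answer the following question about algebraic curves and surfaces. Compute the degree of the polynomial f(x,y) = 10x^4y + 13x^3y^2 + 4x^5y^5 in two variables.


Examine each term for its total degree (sum of exponents).
  Term '10x^4y' has total degree 4+1 = 5.
  Term '13x^3y^2' has total degree 3+2 = 5.
  Term '4x^5y^5' has total degree 5+5 = 10.
The maximum total degree among all terms is 10.

10


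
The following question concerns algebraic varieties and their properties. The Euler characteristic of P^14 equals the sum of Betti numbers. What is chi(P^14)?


The complex projective space P^14 has one cell in each even real dimension 0, 2, ..., 28.
The cohomology groups are H^{2k}(P^14) = Z for k = 0,...,14, and 0 otherwise.
Euler characteristic = sum of Betti numbers = 1 per even-dimensional cohomology group.
chi(P^14) = 14 + 1 = 15

15


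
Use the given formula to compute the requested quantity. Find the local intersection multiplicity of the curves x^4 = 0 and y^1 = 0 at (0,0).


The intersection multiplicity of V(x^a) and V(y^b) at the origin is:
I(O; V(x^4), V(y^1)) = dim_k(k[x,y]/(x^4, y^1))
A basis for k[x,y]/(x^4, y^1) is the set of monomials x^i * y^j
where 0 <= i < 4 and 0 <= j < 1.
The number of such monomials is 4 * 1 = 4

4


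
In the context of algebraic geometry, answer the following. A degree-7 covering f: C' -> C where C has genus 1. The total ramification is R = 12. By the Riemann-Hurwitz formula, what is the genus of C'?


Riemann-Hurwitz formula: 2g' - 2 = d(2g - 2) + R
Given: d = 7, g = 1, R = 12
2g' - 2 = 7*(2*1 - 2) + 12
2g' - 2 = 7*0 + 12
2g' - 2 = 0 + 12 = 12
2g' = 14
g' = 7

7


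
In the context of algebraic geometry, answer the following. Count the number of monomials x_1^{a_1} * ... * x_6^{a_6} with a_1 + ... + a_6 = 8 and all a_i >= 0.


The number of degree-8 monomials in 6 variables is C(d+n-1, n-1).
= C(8+6-1, 6-1) = C(13, 5)
= 1287

1287


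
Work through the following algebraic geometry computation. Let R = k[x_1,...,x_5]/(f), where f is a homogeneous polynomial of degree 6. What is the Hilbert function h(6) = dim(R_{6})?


For R = k[x_1,...,x_n]/(f) with f homogeneous of degree e:
The Hilbert series is (1 - t^e)/(1 - t)^n.
So h(d) = C(d+n-1, n-1) - C(d-e+n-1, n-1) for d >= e.
With n=5, e=6, d=6:
C(6+5-1, 5-1) = C(10, 4) = 210
C(6-6+5-1, 5-1) = C(4, 4) = 1
h(6) = 210 - 1 = 209

209


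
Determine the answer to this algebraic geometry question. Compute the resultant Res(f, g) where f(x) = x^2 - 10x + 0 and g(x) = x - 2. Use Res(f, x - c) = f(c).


For Res(f, x - c), we evaluate f at x = c.
f(2) = 2^2 - 10*2 + 0
= 4 - 20 + 0
= -16 + 0 = -16
Res(f, g) = -16

-16


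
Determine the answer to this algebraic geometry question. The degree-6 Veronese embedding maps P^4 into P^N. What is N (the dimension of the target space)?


The Veronese embedding v_d: P^n -> P^N maps each point to all
degree-d monomials in n+1 homogeneous coordinates.
N = C(n+d, d) - 1
N = C(4+6, 6) - 1
N = C(10, 6) - 1
C(10, 6) = 210
N = 210 - 1 = 209

209


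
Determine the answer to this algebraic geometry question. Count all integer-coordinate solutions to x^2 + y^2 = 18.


Systematically check integer values of x where x^2 <= 18.
For each valid x, check if 18 - x^2 is a perfect square.
x=3: 18 - 9 = 9, sqrt = 3 (valid)
Total integer solutions found: 4

4


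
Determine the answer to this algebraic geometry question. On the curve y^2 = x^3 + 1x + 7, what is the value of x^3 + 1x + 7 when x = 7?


Compute x^3 + 1x + 7 at x = 7:
x^3 = 7^3 = 343
1*x = 1*7 = 7
Sum: 343 + 7 + 7 = 357

357


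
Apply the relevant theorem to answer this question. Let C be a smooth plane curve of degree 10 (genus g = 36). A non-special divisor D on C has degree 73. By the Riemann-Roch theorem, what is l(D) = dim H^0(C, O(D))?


First, compute the genus of a smooth plane curve of degree 10:
g = (d-1)(d-2)/2 = (10-1)(10-2)/2 = 36
For a non-special divisor D (i.e., h^1(D) = 0), Riemann-Roch gives:
l(D) = deg(D) - g + 1
Since deg(D) = 73 >= 2g - 1 = 71, D is non-special.
l(D) = 73 - 36 + 1 = 38

38


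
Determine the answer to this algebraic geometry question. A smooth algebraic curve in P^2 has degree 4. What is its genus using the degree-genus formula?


Using the genus formula for smooth plane curves:
g = (d-1)(d-2)/2
g = (4-1)(4-2)/2
g = 3*2/2
g = 6/2 = 3

3


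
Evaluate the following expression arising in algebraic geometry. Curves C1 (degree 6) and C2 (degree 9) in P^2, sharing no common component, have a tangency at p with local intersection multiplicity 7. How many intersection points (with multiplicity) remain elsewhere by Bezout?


By Bezout's theorem, the total intersection number is d1 * d2.
Total = 6 * 9 = 54
Intersection multiplicity at p = 7
Remaining intersections = 54 - 7 = 47

47


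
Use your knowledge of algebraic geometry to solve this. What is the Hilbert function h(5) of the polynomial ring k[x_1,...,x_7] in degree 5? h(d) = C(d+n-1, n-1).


The Hilbert function for the polynomial ring in 7 variables is:
h(d) = C(d+n-1, n-1)
h(5) = C(5+7-1, 7-1) = C(11, 6)
= 11! / (6! * 5!)
= 462

462


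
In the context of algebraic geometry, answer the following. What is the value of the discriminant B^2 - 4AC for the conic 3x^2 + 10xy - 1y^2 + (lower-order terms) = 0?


The discriminant of a conic Ax^2 + Bxy + Cy^2 + ... = 0 is B^2 - 4AC.
B^2 = 10^2 = 100
4AC = 4*3*(-1) = -12
Discriminant = 100 + 12 = 112

112


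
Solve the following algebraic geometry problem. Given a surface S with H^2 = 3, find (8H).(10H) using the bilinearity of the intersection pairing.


Using bilinearity of the intersection pairing on a surface S:
(aH).(bH) = ab * (H.H)
We have H^2 = 3.
D.E = (8H).(10H) = 8*10*3
= 80*3
= 240

240


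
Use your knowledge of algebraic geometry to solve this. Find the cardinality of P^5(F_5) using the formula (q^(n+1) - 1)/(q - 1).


P^5(F_5) has (q^(n+1) - 1)/(q - 1) points.
= 5^5 + 5^4 + 5^3 + 5^2 + 5^1 + 5^0
= 3125 + 625 + 125 + 25 + 5 + 1
= 3906

3906
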